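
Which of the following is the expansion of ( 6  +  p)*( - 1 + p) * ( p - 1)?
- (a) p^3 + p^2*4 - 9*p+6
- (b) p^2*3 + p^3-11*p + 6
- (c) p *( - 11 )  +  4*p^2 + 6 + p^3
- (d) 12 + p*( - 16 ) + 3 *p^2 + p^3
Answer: c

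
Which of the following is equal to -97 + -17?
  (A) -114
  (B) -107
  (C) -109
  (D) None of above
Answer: A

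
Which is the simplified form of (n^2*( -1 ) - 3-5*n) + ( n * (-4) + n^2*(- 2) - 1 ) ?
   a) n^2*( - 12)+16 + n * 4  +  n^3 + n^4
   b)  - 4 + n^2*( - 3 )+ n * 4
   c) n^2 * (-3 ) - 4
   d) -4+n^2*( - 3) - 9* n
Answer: d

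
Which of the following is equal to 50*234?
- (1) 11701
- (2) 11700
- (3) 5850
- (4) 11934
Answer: 2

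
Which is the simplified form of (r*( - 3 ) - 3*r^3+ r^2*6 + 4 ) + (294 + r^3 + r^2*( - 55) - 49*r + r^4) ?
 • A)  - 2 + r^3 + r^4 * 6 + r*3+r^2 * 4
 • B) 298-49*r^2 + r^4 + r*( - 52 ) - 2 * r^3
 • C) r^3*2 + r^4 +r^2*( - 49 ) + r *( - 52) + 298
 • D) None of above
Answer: B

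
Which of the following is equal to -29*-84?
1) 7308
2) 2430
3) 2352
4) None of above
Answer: 4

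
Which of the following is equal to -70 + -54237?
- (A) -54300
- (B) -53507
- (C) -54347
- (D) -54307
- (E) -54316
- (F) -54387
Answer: D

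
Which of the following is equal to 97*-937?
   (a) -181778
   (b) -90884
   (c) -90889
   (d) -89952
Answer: c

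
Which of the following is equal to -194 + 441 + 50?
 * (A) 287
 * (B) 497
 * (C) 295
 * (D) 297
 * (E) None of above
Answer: D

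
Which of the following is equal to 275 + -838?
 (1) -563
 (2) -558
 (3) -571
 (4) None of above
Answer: 1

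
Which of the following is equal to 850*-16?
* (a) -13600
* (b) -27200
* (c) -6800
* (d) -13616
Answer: a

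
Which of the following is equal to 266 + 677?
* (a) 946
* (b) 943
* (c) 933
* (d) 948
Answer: b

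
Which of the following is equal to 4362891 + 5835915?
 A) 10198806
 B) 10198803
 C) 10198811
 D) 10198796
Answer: A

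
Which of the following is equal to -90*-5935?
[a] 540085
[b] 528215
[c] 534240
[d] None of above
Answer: d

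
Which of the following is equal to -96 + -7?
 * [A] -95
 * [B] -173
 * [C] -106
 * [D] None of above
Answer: D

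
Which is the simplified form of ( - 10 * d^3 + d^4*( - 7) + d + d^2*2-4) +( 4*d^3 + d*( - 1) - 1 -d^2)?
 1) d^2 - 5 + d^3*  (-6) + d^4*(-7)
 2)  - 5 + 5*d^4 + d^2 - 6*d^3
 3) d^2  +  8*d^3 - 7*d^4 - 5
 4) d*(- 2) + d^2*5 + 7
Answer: 1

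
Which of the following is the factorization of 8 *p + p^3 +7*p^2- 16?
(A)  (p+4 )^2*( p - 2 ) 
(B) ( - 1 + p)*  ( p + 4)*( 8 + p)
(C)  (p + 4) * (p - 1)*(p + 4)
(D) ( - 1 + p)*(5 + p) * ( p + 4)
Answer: C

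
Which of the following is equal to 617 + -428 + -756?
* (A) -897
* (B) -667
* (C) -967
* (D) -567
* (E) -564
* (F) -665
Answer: D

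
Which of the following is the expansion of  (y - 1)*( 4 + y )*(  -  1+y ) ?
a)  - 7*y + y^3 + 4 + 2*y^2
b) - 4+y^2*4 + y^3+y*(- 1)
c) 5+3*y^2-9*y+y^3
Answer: a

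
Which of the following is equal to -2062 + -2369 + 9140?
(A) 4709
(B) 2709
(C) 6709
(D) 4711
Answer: A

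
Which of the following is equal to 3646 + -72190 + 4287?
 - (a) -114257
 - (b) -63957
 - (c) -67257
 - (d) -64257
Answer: d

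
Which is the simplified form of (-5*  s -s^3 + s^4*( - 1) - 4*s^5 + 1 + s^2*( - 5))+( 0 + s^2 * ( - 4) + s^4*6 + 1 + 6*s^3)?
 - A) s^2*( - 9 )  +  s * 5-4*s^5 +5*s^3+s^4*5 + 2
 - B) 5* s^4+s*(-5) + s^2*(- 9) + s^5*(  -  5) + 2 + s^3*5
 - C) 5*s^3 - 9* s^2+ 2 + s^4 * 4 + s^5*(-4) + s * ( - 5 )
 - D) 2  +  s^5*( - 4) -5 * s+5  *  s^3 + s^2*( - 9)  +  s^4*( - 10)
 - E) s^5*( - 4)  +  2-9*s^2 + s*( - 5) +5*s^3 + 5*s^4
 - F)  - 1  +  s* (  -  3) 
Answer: E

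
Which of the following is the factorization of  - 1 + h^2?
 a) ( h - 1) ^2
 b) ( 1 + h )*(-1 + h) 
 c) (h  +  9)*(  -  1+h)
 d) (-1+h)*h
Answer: b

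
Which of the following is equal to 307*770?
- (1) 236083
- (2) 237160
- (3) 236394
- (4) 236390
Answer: 4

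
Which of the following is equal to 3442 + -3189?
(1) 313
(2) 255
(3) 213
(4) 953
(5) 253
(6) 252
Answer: 5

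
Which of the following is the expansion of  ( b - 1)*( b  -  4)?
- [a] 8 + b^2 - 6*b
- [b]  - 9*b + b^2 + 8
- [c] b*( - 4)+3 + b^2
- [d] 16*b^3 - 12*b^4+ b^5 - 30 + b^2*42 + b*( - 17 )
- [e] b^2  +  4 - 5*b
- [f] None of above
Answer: e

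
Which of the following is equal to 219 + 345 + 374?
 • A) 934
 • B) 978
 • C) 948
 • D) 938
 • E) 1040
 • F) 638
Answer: D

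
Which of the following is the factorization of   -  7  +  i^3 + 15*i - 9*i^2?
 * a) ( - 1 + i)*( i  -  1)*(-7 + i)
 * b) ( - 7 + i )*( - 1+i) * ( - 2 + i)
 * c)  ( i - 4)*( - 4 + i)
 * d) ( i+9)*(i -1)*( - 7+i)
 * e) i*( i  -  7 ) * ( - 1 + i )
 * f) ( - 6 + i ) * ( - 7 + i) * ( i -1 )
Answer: a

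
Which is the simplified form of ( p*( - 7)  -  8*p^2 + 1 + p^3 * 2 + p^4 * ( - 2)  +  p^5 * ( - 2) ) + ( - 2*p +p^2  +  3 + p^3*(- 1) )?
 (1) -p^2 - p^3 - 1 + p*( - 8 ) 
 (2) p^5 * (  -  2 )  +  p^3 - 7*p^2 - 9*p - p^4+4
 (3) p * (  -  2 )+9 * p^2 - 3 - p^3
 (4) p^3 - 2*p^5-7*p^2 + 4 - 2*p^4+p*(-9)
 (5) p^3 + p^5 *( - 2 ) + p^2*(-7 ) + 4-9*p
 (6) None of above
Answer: 4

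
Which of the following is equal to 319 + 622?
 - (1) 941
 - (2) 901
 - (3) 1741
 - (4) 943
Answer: 1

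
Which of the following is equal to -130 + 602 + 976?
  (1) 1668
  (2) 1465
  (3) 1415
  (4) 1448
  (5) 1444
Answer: 4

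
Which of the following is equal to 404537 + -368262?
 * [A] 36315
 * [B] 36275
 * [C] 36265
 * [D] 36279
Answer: B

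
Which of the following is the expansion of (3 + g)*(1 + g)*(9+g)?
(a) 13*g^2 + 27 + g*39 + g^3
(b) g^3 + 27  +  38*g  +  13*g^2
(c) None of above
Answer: a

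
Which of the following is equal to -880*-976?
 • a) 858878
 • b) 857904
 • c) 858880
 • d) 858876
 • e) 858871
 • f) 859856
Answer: c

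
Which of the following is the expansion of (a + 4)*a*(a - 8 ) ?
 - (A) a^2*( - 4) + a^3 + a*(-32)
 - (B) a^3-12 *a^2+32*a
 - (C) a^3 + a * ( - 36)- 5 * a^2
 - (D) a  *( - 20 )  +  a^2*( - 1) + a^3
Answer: A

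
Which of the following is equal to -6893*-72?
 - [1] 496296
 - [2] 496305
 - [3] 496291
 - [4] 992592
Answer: 1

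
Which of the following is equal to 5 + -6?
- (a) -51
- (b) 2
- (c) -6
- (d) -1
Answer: d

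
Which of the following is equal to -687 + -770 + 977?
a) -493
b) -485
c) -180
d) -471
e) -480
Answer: e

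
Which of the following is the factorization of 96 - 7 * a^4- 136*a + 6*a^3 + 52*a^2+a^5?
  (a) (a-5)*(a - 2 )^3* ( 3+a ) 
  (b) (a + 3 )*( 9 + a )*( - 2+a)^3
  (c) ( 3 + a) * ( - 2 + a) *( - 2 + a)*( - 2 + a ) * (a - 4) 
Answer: c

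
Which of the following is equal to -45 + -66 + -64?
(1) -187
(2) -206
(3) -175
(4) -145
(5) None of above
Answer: 3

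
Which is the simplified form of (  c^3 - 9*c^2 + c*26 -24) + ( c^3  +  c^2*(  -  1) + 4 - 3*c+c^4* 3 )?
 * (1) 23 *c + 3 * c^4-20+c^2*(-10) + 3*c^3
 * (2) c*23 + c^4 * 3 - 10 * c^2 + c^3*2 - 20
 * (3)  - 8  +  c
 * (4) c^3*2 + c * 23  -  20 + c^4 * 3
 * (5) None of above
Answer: 2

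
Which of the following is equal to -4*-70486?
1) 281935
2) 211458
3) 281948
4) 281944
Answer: 4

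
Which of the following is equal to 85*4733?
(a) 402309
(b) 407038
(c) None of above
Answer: c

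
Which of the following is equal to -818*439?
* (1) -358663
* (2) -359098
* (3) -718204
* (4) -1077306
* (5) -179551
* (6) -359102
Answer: 6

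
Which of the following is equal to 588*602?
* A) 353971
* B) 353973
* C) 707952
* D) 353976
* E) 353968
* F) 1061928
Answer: D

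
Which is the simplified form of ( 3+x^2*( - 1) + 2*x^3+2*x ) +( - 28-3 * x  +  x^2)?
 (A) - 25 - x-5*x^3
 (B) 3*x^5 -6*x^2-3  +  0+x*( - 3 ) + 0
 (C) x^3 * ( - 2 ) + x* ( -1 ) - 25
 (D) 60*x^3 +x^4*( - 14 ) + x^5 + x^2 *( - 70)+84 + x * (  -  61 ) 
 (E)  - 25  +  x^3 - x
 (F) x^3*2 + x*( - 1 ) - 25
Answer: F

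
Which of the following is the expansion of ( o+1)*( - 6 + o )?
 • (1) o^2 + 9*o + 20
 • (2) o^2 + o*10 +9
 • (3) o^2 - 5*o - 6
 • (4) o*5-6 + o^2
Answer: 3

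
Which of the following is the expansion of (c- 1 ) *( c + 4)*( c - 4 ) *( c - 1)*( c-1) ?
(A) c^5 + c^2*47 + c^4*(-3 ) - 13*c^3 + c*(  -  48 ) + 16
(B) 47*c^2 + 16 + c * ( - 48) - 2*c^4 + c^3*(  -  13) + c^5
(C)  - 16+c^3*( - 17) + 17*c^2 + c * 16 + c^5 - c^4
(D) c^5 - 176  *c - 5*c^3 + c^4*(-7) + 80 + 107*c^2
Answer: A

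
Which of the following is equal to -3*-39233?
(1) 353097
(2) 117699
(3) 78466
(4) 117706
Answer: 2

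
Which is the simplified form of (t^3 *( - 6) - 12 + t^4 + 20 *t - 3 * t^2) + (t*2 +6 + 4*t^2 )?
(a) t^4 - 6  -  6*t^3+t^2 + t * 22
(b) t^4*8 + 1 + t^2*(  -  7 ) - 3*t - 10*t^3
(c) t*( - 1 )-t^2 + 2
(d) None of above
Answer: a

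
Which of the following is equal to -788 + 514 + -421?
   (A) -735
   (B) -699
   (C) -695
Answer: C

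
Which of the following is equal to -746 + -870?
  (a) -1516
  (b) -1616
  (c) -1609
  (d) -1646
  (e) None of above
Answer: b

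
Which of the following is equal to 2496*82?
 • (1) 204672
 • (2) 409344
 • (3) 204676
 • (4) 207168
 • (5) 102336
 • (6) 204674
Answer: 1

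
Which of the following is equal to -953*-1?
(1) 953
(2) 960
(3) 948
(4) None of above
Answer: 1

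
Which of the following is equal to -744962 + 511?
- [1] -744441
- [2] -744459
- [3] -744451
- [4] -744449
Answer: 3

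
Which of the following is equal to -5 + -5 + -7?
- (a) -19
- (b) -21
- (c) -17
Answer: c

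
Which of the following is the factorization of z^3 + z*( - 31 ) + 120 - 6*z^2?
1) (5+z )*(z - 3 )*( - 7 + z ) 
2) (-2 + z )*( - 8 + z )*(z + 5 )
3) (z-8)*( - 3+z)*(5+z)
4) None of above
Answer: 3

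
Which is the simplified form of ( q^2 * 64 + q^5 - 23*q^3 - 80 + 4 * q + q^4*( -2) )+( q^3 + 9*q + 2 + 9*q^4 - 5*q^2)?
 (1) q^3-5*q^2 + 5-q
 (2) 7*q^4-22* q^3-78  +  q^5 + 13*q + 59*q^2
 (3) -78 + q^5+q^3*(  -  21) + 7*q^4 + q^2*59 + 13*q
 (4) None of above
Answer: 2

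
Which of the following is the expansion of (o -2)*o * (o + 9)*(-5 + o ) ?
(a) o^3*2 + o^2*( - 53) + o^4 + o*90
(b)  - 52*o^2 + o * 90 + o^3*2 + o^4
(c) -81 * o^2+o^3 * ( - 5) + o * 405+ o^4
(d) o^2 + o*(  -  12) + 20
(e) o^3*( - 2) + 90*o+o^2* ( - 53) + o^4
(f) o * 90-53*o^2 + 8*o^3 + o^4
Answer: a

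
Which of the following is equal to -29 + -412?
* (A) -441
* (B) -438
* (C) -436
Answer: A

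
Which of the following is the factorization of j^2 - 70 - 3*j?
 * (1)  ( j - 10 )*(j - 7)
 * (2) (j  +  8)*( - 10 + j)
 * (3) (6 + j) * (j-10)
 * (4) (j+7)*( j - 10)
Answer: 4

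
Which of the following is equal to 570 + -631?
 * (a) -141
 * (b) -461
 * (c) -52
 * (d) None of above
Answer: d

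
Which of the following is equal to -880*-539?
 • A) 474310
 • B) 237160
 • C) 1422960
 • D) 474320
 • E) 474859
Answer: D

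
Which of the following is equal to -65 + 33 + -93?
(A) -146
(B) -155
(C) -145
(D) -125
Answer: D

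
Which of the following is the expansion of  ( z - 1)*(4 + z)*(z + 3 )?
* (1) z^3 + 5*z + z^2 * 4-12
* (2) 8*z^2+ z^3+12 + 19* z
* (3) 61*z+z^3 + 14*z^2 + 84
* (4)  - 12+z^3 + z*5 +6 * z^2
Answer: 4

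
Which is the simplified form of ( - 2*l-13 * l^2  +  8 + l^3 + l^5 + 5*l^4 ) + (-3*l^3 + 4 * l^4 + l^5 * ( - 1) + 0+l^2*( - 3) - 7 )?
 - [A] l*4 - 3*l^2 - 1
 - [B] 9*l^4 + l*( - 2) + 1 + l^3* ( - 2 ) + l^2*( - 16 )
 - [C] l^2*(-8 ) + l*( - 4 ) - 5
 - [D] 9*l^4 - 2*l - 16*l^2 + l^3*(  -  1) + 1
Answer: B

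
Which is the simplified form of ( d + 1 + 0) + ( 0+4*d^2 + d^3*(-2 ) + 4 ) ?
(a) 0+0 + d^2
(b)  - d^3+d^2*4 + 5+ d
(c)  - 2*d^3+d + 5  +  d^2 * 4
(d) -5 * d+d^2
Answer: c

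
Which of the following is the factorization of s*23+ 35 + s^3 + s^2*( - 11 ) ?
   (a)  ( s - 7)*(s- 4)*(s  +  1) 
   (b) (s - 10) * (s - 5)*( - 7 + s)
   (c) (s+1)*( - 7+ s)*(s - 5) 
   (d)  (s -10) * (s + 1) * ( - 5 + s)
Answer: c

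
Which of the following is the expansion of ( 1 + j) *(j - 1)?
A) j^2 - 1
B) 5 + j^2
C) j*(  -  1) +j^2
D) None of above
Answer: A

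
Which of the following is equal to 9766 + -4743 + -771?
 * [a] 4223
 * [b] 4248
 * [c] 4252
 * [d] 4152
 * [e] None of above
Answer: c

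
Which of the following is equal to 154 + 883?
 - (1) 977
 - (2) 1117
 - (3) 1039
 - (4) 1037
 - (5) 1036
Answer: 4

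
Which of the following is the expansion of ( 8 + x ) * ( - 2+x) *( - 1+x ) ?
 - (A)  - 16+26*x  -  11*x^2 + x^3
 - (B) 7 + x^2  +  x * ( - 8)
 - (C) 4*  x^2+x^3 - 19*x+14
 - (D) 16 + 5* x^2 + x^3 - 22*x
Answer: D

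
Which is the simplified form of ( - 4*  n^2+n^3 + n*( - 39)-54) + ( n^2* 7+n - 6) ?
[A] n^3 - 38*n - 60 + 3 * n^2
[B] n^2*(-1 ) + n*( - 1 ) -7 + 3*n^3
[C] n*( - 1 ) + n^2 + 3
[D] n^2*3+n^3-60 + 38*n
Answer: A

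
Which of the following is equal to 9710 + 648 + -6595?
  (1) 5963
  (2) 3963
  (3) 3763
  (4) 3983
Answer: 3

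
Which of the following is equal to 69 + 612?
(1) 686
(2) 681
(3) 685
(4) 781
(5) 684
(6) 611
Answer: 2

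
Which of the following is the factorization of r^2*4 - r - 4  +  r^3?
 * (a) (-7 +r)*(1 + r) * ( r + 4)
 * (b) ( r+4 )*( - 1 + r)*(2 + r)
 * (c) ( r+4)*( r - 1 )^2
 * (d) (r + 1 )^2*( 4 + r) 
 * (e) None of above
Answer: e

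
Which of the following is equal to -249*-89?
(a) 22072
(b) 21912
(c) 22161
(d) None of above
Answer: c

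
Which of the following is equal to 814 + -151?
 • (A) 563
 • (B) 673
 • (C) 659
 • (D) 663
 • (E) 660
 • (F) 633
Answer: D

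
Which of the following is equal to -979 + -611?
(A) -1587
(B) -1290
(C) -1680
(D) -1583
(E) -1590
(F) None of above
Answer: E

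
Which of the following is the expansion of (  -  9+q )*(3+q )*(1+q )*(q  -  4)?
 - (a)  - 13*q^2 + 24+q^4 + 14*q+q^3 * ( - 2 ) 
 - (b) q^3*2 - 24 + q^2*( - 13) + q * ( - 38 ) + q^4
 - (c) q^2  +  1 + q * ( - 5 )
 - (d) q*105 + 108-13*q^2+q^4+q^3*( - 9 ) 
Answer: d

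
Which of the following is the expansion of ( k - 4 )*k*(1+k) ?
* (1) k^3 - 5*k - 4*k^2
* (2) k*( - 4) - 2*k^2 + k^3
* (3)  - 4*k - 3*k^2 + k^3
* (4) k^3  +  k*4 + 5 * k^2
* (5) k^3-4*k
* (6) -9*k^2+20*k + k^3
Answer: 3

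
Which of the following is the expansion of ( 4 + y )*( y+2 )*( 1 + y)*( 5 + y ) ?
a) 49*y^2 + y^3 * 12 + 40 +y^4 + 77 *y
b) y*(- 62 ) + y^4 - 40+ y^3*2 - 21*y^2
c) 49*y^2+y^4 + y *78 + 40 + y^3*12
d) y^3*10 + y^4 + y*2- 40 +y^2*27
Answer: c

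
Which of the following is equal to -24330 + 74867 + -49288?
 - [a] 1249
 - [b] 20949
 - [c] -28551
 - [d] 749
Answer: a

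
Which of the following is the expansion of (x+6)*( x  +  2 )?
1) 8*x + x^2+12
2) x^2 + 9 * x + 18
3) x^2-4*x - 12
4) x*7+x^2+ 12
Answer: 1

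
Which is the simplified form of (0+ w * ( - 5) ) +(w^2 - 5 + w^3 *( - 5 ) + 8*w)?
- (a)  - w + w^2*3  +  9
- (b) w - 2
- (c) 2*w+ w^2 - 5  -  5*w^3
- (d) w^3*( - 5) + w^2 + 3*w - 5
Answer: d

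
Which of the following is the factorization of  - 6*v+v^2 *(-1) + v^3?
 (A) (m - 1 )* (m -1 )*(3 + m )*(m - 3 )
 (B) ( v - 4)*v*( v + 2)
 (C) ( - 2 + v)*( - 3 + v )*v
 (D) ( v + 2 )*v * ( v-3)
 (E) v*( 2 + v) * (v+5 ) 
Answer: D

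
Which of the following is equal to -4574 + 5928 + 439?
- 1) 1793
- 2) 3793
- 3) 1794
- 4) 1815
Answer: 1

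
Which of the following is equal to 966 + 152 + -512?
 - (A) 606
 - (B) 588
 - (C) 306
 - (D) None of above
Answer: A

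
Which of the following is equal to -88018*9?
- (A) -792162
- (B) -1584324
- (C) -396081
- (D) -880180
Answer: A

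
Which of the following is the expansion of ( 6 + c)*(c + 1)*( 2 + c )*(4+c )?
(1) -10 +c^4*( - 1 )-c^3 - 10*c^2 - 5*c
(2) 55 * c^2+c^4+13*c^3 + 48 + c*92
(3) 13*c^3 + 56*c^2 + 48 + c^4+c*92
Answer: 3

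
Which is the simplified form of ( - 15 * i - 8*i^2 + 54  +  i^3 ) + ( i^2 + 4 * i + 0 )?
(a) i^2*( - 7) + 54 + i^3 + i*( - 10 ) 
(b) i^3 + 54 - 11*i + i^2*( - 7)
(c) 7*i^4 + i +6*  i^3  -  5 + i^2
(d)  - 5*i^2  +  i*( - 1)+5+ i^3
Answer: b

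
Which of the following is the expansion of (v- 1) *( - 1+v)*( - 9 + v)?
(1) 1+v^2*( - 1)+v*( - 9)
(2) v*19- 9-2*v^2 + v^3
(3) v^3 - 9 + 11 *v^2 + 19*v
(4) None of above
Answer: 4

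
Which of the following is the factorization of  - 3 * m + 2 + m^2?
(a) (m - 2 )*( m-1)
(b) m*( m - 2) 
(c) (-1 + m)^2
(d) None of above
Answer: a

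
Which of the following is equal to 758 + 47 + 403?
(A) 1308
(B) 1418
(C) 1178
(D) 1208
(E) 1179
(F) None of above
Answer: D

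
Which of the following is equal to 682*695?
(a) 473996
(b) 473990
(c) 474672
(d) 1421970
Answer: b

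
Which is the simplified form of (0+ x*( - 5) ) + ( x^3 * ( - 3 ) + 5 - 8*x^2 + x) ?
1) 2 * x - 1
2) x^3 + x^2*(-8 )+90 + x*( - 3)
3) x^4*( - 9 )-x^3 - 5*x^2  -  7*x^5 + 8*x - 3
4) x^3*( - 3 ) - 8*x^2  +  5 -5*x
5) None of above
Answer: 5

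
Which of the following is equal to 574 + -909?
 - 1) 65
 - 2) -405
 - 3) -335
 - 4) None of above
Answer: 3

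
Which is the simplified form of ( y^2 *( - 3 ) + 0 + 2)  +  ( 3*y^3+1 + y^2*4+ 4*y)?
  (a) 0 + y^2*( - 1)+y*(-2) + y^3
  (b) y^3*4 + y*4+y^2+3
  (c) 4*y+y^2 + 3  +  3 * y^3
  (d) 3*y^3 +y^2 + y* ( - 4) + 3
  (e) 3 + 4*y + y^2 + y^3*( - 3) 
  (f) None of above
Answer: c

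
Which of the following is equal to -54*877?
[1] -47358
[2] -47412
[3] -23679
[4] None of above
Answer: 1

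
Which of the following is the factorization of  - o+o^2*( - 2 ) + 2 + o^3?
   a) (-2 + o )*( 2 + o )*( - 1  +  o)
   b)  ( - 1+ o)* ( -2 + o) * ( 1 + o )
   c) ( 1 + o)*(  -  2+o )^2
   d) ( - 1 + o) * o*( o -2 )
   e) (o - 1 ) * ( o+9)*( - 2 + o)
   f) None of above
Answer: b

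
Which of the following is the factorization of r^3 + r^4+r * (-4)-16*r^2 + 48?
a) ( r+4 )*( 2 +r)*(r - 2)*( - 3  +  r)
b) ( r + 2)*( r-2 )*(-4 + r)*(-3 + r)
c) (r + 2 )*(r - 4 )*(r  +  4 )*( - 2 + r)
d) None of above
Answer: a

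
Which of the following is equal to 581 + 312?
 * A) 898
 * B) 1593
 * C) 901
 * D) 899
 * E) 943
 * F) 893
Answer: F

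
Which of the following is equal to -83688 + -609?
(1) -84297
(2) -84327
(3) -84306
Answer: 1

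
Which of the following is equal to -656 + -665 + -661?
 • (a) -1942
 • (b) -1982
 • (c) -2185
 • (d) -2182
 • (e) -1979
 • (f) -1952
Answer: b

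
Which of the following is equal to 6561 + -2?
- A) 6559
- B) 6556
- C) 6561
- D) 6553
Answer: A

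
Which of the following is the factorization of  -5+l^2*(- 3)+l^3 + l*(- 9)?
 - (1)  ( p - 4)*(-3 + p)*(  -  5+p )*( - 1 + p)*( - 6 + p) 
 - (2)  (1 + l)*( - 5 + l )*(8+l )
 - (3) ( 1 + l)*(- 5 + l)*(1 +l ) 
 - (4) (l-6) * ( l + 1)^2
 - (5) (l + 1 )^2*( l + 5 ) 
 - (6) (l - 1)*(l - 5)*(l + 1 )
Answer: 3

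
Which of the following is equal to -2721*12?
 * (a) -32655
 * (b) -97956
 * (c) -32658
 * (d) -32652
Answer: d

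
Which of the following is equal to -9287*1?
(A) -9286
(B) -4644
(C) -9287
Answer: C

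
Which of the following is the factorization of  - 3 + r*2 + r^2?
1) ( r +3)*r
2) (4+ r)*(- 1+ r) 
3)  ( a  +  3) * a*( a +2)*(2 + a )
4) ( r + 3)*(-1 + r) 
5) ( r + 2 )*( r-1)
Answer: 4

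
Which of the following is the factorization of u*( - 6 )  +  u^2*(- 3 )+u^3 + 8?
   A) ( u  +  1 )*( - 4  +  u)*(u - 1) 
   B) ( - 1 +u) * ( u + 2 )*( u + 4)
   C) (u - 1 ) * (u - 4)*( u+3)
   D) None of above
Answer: D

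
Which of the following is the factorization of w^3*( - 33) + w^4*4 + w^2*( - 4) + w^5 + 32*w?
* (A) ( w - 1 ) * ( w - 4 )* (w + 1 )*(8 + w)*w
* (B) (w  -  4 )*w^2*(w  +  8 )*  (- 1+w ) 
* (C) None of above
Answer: A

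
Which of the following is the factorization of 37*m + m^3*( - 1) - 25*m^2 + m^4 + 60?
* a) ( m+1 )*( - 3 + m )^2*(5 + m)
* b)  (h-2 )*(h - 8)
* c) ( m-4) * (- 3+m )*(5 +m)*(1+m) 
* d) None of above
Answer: c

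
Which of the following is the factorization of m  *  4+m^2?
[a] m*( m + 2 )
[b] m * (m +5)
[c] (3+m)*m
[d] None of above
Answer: d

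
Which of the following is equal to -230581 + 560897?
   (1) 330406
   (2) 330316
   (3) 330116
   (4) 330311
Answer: 2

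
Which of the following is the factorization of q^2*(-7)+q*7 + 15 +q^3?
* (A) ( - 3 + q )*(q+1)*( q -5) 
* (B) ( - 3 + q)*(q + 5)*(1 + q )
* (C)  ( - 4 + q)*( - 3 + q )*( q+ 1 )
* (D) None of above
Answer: A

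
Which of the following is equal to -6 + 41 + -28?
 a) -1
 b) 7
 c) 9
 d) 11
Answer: b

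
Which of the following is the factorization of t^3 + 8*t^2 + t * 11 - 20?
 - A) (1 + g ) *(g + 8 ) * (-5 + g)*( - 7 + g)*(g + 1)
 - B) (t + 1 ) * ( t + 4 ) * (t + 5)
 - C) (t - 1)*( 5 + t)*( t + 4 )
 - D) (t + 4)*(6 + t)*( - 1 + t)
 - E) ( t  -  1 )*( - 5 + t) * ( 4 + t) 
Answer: C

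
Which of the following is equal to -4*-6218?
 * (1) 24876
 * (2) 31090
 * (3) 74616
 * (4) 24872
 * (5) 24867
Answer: 4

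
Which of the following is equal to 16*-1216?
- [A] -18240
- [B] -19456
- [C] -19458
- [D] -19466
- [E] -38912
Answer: B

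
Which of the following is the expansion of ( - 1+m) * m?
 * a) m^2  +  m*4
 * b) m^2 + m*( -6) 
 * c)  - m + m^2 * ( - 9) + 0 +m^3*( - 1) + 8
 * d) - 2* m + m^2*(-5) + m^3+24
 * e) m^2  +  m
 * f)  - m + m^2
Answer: f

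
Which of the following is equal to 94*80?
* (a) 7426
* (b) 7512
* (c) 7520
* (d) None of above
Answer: c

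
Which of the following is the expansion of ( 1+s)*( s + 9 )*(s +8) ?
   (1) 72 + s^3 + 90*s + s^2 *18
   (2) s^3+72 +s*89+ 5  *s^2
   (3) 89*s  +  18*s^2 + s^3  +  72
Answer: 3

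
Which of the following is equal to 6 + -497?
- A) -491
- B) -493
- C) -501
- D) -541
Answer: A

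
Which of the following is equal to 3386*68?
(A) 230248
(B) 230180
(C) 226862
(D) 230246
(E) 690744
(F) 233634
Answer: A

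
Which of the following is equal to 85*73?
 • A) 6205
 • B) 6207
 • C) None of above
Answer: A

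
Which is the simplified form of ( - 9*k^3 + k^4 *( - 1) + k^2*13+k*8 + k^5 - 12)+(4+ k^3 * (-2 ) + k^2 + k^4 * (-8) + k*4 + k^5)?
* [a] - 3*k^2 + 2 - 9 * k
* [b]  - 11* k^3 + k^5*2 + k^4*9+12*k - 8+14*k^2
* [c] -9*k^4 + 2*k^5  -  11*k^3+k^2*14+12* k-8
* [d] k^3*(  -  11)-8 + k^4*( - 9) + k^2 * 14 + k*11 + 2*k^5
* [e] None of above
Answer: c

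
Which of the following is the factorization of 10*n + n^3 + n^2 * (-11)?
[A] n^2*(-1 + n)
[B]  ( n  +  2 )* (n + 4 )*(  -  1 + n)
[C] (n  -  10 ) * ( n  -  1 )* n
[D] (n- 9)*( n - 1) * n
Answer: C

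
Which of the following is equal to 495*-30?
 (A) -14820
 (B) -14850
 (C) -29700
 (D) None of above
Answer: B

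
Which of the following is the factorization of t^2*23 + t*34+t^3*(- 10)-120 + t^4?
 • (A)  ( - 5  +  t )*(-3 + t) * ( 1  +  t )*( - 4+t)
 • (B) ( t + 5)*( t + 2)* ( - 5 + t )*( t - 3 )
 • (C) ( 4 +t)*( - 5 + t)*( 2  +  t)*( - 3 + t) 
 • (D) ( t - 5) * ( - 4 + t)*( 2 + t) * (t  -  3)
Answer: D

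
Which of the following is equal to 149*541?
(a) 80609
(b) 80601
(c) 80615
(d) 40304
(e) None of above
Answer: a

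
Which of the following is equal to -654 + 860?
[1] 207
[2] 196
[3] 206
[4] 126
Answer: 3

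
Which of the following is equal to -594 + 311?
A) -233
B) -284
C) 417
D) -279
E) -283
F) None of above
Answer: E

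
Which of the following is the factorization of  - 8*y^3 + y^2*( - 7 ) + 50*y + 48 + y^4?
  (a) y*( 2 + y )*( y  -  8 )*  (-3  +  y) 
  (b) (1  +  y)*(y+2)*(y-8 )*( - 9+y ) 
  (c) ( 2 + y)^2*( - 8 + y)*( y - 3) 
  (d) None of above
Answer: d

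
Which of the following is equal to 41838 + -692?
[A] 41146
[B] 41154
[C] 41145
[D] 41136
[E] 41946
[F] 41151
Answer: A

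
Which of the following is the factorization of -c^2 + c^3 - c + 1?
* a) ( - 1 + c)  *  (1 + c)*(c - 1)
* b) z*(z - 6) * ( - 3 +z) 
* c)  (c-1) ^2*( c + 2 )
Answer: a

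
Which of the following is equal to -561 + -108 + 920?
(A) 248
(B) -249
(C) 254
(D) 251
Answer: D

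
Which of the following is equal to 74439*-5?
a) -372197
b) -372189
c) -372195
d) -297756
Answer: c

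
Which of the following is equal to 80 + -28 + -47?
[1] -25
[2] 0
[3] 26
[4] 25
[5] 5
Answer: 5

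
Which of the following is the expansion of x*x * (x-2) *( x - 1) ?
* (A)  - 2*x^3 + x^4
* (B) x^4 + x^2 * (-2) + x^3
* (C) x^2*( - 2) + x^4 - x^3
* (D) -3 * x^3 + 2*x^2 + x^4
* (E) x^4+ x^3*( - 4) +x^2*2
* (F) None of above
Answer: D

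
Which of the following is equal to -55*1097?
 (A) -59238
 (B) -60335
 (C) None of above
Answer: B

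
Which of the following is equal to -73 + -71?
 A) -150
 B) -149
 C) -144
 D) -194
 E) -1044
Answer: C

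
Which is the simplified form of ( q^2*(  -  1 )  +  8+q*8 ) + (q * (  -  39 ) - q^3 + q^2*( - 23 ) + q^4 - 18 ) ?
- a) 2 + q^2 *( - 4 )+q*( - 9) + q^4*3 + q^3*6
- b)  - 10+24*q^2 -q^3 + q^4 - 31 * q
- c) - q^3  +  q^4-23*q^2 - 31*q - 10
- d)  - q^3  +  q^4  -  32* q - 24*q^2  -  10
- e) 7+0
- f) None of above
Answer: f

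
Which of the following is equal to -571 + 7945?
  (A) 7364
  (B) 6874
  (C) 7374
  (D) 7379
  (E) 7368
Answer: C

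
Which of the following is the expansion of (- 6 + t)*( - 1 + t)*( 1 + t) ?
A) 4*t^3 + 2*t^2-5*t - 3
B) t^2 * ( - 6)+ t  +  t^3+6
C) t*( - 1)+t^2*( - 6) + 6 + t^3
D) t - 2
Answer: C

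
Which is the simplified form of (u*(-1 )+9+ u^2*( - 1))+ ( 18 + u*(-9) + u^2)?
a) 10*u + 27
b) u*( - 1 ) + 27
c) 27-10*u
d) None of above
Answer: c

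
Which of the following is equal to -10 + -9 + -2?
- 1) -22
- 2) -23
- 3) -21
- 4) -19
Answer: 3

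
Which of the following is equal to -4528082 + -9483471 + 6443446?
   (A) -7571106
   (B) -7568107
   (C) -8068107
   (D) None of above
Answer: B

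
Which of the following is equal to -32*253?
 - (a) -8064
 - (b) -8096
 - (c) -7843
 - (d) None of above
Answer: b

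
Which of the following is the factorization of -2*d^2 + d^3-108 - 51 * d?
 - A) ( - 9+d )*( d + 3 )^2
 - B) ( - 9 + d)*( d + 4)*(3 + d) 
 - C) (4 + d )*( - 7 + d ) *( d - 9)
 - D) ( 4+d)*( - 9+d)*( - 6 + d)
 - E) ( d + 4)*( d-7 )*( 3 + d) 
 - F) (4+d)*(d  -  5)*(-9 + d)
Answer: B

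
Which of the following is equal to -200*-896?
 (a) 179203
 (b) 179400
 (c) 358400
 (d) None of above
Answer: d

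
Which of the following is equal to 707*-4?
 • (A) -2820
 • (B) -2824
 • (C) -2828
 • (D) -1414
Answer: C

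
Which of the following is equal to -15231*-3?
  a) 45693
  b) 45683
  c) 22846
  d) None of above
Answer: a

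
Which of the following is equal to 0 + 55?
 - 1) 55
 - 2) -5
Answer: 1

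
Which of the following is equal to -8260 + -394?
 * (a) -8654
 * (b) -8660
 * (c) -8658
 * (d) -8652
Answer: a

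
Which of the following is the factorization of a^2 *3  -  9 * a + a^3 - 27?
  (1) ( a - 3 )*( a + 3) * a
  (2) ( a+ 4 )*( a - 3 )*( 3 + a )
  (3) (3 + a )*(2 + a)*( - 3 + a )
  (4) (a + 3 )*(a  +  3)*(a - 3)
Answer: 4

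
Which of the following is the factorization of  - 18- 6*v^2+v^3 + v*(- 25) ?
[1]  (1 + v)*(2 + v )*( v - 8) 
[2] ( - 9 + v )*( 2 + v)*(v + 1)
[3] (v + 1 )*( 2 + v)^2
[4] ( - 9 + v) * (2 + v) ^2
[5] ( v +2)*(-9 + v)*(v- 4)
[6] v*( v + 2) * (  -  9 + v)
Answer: 2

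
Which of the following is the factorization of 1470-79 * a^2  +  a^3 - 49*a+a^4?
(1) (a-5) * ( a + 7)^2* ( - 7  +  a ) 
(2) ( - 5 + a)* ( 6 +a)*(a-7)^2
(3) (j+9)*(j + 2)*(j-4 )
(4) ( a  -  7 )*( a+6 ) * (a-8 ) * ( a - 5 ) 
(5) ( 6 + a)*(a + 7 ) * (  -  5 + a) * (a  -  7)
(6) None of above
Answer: 5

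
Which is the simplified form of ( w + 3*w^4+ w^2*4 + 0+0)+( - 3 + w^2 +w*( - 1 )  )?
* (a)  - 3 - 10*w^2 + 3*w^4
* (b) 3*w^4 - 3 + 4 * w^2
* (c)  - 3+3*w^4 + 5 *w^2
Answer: c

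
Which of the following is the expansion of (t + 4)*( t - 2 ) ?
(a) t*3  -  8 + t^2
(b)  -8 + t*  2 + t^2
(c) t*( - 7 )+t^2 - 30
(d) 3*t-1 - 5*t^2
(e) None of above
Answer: b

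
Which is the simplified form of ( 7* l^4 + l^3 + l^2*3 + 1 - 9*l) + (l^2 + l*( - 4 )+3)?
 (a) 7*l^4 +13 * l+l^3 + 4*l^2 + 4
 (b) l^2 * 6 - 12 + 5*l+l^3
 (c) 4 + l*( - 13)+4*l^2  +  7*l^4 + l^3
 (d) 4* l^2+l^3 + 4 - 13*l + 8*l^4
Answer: c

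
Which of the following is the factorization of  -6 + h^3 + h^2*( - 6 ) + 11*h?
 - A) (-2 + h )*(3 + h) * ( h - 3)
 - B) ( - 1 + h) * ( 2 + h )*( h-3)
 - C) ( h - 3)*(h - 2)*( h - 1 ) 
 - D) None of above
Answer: C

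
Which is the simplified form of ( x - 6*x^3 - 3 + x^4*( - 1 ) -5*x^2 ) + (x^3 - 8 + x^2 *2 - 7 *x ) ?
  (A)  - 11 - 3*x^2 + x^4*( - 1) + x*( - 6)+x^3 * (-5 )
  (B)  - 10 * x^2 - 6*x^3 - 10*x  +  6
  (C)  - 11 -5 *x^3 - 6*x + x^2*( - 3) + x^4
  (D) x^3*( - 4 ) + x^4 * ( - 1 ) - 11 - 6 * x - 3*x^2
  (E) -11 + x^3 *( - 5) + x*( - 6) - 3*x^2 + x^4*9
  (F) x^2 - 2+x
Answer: A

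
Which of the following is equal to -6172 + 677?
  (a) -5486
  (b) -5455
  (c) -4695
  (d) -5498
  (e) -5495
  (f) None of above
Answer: e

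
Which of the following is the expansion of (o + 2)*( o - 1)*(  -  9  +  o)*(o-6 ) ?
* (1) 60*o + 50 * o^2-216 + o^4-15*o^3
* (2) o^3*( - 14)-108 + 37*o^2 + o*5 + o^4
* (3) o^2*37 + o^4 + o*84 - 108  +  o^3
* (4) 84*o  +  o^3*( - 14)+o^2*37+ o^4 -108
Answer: 4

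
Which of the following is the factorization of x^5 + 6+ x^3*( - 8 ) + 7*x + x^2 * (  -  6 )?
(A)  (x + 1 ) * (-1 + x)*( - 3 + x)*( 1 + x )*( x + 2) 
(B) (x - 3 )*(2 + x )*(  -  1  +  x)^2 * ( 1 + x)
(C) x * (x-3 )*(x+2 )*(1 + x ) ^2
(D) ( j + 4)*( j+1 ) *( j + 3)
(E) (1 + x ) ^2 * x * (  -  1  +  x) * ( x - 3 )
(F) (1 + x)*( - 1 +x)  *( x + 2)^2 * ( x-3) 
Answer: A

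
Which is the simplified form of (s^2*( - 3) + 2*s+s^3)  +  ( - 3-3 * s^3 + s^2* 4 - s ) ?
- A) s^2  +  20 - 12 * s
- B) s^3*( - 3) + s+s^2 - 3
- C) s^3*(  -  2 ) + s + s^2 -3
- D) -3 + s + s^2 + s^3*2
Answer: C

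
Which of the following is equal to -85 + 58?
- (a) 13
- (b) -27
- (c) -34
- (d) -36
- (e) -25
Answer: b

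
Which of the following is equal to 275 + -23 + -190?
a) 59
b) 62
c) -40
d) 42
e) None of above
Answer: b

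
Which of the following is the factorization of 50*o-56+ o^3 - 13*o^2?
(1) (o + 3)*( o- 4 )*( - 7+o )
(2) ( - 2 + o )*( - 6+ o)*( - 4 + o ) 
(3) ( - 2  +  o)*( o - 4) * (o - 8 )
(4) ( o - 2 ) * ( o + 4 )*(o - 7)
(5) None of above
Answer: 5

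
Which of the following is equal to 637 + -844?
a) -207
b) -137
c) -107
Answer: a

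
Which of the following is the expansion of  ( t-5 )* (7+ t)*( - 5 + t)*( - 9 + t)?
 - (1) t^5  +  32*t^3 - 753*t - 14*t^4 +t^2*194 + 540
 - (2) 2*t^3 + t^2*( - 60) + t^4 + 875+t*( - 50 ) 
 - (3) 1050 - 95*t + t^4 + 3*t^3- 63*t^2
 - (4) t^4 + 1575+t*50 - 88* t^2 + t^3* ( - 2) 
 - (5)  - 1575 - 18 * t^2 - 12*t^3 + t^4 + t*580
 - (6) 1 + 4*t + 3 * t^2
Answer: 5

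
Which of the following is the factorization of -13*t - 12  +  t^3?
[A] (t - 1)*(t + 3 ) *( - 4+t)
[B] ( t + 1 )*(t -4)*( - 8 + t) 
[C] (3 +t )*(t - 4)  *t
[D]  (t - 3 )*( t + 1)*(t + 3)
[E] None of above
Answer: E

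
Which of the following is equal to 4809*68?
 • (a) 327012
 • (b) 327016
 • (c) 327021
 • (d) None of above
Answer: a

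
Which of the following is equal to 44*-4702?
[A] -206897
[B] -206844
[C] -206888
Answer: C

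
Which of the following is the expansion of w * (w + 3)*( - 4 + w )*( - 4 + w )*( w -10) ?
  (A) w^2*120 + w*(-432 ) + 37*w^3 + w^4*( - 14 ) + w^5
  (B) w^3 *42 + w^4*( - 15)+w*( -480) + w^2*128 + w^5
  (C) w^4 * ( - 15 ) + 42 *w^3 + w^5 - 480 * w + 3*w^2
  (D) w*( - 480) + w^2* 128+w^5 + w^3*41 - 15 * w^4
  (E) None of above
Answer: B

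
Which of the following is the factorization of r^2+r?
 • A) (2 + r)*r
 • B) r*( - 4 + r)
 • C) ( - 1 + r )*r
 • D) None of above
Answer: D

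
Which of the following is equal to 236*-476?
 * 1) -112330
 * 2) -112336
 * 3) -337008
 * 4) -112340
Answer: 2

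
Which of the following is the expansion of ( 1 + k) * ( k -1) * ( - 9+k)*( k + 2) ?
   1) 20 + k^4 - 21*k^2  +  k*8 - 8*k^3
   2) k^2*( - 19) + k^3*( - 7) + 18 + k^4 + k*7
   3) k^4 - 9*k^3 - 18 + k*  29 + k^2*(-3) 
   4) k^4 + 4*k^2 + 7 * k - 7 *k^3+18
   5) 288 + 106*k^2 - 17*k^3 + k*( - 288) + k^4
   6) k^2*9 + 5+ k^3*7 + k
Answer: 2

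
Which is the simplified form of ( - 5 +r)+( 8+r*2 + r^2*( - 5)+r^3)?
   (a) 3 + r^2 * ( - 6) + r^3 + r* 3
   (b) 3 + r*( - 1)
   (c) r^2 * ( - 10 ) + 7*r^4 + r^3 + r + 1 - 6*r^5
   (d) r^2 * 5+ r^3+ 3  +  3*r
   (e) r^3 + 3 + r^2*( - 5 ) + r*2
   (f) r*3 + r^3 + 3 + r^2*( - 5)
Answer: f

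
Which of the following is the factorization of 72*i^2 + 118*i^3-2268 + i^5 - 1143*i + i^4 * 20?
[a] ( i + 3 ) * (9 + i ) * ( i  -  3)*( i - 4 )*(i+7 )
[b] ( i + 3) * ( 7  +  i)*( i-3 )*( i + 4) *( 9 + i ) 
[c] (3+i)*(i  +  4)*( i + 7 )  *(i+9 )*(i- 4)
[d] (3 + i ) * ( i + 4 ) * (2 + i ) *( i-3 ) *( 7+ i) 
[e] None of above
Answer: b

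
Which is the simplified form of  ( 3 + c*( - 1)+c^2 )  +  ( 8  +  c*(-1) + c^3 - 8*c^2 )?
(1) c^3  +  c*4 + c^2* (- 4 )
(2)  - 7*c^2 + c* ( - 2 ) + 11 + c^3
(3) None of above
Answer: 2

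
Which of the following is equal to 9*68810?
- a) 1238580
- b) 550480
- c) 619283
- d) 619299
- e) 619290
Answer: e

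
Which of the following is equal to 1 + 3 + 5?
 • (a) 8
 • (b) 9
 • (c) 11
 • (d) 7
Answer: b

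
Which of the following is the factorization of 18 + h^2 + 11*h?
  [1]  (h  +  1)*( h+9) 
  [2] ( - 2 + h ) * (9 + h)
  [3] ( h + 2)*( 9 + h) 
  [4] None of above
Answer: 3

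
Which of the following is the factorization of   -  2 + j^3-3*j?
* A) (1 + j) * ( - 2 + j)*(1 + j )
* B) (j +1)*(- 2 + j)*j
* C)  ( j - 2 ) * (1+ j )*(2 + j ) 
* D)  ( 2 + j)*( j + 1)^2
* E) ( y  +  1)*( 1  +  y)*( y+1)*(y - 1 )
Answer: A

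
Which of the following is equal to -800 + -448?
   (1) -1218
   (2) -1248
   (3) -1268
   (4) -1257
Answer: 2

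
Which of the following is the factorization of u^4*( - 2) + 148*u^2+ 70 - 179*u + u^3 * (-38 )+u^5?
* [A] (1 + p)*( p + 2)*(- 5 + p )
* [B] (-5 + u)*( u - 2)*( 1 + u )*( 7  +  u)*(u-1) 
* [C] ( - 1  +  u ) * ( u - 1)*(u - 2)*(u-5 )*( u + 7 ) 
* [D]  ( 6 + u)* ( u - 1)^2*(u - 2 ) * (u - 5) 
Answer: C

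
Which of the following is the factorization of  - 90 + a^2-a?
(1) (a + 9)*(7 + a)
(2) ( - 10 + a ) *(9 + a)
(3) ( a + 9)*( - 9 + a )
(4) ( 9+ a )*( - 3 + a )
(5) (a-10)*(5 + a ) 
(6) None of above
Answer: 2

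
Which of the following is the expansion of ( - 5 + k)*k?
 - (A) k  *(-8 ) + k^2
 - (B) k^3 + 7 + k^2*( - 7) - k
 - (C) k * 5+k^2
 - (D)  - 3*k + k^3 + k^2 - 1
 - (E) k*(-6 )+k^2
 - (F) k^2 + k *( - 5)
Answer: F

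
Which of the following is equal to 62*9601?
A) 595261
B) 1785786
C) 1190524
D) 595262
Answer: D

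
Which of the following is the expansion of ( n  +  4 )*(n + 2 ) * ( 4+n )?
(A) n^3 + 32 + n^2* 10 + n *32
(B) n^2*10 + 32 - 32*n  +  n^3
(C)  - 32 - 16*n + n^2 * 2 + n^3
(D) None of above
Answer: A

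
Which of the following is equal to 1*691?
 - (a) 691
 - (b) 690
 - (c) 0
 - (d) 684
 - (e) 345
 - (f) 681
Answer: a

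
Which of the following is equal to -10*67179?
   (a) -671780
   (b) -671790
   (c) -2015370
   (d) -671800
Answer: b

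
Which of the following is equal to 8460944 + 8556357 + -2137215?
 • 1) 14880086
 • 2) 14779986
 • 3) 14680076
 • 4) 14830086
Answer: 1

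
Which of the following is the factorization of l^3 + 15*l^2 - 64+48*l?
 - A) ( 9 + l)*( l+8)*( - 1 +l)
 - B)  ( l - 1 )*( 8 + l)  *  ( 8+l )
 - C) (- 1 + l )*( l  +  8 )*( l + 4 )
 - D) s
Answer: B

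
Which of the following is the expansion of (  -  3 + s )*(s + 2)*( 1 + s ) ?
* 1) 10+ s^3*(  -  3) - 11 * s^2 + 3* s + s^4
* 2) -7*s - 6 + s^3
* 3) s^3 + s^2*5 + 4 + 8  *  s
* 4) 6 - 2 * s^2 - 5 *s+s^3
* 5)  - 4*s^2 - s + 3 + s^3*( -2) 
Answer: 2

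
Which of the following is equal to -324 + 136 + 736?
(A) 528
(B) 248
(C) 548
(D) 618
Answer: C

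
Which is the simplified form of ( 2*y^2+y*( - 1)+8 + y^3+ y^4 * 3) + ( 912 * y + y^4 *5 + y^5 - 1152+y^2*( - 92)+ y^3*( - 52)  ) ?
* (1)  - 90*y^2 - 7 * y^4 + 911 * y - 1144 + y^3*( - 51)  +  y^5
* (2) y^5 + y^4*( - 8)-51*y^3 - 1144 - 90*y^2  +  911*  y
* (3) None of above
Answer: 3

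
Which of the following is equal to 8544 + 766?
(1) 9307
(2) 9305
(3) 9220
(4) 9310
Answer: 4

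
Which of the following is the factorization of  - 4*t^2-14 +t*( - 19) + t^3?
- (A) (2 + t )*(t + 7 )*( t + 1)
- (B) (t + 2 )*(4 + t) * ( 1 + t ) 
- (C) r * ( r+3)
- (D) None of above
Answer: D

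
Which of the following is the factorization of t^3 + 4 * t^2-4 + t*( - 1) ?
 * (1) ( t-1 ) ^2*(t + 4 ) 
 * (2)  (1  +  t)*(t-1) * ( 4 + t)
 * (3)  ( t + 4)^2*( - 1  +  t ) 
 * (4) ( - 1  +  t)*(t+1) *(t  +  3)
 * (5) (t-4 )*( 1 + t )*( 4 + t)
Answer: 2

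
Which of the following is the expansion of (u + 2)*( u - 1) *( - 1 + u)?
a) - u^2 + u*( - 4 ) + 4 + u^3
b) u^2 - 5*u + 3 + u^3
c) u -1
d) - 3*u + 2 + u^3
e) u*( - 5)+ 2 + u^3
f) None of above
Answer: d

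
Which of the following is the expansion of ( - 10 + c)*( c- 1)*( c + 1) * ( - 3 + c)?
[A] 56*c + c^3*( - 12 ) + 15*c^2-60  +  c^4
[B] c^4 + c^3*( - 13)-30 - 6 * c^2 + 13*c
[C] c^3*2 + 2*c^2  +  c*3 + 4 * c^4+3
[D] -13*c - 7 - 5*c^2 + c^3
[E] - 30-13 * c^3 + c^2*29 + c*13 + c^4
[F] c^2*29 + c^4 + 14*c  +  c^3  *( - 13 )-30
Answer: E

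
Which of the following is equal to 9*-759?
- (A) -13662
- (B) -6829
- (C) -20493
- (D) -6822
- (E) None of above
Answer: E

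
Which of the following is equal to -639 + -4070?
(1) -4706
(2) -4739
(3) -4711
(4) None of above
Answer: 4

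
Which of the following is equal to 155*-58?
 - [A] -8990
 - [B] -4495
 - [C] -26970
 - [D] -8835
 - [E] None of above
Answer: A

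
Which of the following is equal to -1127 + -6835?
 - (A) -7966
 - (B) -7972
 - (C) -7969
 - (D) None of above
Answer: D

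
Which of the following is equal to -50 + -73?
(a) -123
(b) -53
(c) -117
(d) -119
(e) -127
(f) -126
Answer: a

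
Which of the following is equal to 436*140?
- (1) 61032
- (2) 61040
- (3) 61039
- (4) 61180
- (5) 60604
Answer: 2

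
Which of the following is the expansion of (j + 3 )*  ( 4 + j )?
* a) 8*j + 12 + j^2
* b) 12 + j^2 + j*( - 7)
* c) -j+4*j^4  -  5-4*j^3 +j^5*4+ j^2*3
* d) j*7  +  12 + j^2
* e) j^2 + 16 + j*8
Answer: d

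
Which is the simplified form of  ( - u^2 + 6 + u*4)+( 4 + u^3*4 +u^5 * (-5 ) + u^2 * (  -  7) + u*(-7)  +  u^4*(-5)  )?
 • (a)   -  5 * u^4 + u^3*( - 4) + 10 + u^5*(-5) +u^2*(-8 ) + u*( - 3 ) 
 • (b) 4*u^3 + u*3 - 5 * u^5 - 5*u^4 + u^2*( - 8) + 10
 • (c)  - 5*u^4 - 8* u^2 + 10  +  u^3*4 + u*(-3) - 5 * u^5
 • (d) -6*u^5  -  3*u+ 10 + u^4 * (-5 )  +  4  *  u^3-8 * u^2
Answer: c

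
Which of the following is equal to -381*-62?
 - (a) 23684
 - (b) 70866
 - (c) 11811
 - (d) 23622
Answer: d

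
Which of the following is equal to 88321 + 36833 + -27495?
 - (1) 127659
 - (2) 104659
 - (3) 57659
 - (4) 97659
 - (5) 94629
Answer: 4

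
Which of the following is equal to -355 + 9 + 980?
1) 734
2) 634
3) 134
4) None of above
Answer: 2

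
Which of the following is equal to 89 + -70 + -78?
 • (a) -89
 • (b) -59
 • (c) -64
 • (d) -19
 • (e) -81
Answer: b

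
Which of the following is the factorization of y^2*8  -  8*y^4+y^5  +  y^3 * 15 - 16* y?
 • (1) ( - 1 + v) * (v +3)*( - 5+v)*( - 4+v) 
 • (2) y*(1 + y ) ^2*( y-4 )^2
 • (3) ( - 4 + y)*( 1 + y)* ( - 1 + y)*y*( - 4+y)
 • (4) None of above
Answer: 3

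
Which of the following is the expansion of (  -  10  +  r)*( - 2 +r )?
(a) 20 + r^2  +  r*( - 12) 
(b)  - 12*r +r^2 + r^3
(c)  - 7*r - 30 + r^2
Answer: a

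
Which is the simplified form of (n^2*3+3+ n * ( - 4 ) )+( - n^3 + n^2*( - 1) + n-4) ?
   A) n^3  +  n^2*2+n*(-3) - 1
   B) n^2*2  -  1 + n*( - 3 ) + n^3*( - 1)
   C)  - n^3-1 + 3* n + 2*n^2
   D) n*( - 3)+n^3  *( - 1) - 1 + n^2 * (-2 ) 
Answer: B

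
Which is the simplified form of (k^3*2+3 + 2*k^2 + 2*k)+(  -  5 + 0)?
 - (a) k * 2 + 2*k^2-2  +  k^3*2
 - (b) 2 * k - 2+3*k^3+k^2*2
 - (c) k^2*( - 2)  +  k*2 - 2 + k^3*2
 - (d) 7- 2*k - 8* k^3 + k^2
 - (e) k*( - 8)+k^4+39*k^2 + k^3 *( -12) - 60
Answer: a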